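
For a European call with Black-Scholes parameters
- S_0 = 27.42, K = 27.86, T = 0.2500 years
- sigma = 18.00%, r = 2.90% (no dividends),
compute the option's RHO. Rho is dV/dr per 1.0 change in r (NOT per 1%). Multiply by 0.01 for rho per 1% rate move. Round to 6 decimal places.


d1 = -0.0513254913; d2 = -0.1413254913
phi(d1) = 0.3984171583; exp(-qT) = 1.0000000000; exp(-rT) = 0.9927762179
N(d2) = 0.4438064063
Rho = K*T*exp(-rT)*N(d2) = 27.8600 * 0.2500 * 0.9927762179 * 0.4438064063 = 3.068782

Answer: Rho = 3.068782


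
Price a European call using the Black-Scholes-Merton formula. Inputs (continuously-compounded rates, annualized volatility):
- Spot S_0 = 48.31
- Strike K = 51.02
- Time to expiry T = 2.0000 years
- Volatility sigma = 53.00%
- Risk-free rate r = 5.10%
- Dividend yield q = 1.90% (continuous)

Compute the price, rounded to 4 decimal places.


Answer: Price = 13.7436

Derivation:
d1 = (ln(S/K) + (r - q + 0.5*sigma^2) * T) / (sigma * sqrt(T)) = 0.38733557
d2 = d1 - sigma * sqrt(T) = -0.36219762
exp(-rT) = 0.90302955; exp(-qT) = 0.96271294
C = S_0 * exp(-qT) * N(d1) - K * exp(-rT) * N(d2)
N(d1) = 0.65074610; N(d2) = 0.35860218
C = 48.3100 * 0.96271294 * 0.65074610 - 51.0200 * 0.90302955 * 0.35860218 = 13.7436


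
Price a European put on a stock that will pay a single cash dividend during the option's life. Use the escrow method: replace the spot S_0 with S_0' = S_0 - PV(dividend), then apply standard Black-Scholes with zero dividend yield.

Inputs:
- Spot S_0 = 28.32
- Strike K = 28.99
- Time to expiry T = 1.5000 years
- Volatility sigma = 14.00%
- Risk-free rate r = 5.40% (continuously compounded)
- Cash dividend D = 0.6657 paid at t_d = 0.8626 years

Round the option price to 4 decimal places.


Answer: Price = 1.4222

Derivation:
PV(D) = D * exp(-r * t_d) = 0.6657 * 0.95448782 = 0.63540254
S_0' = S_0 - PV(D) = 28.3200 - 0.63540254 = 27.68459746
d1 = (ln(S_0'/K) + (r + sigma^2/2)*T) / (sigma*sqrt(T)) = 0.28942044
d2 = d1 - sigma*sqrt(T) = 0.11795615
exp(-rT) = 0.92219369
N(-d1) = 0.38612983; N(-d2) = 0.45305120
P = K * exp(-rT) * N(-d2) - S_0' * N(-d1) = 28.9900 * 0.92219369 * 0.45305120 - 27.68459746 * 0.38612983 = 1.4222


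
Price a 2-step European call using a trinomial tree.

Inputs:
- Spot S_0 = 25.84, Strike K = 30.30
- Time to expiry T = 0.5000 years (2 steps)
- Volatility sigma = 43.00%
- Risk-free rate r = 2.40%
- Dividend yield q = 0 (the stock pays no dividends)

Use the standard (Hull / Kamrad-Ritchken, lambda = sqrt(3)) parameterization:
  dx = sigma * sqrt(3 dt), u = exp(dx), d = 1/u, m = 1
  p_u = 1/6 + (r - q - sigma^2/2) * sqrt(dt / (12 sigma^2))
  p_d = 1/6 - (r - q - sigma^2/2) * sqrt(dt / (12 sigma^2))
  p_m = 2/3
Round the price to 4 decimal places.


dt = T/N = 0.250000; dx = sigma*sqrt(3*dt) = 0.372391
u = exp(dx) = 1.451200; d = 1/u = 0.689085
p_u = 0.143690, p_m = 0.666667, p_d = 0.189643
Discount per step: exp(-r*dt) = 0.994018
Stock lattice S(k, j) with j the centered position index:
  k=0: S(0,+0) = 25.8400
  k=1: S(1,-1) = 17.8060; S(1,+0) = 25.8400; S(1,+1) = 37.4990
  k=2: S(2,-2) = 12.2698; S(2,-1) = 17.8060; S(2,+0) = 25.8400; S(2,+1) = 37.4990; S(2,+2) = 54.4186
Terminal payoffs V(N, j) = max(S_T - K, 0):
  V(2,-2) = 0.000000; V(2,-1) = 0.000000; V(2,+0) = 0.000000; V(2,+1) = 7.199013; V(2,+2) = 24.118574
Backward induction: V(k, j) = exp(-r*dt) * [p_u * V(k+1, j+1) + p_m * V(k+1, j) + p_d * V(k+1, j-1)]
  V(1,-1) = exp(-r*dt) * [p_u*0.000000 + p_m*0.000000 + p_d*0.000000] = 0.000000
  V(1,+0) = exp(-r*dt) * [p_u*7.199013 + p_m*0.000000 + p_d*0.000000] = 1.028239
  V(1,+1) = exp(-r*dt) * [p_u*24.118574 + p_m*7.199013 + p_d*0.000000] = 8.215502
  V(0,+0) = exp(-r*dt) * [p_u*8.215502 + p_m*1.028239 + p_d*0.000000] = 1.854817

Answer: Price = V(0,0) = 1.8548


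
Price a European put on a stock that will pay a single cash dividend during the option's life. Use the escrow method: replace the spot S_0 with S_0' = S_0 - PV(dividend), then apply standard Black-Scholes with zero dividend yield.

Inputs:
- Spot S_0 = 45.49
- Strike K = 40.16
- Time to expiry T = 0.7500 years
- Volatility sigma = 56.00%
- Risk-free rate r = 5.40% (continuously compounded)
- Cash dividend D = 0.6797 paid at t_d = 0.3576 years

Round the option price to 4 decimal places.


PV(D) = D * exp(-r * t_d) = 0.6797 * 0.98087485 = 0.66670064
S_0' = S_0 - PV(D) = 45.4900 - 0.66670064 = 44.82329936
d1 = (ln(S_0'/K) + (r + sigma^2/2)*T) / (sigma*sqrt(T)) = 0.55251721
d2 = d1 - sigma*sqrt(T) = 0.06754298
exp(-rT) = 0.96030916
N(-d1) = 0.29029703; N(-d2) = 0.47307472
P = K * exp(-rT) * N(-d2) - S_0' * N(-d1) = 40.1600 * 0.96030916 * 0.47307472 - 44.82329936 * 0.29029703 = 5.2325

Answer: Price = 5.2325


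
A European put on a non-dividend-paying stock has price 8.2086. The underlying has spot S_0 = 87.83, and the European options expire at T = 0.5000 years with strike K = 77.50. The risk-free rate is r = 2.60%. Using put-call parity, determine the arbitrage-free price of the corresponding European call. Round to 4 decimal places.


Put-call parity: C - P = S_0 * exp(-qT) - K * exp(-rT).
S_0 * exp(-qT) = 87.8300 * 1.00000000 = 87.83000000
K * exp(-rT) = 77.5000 * 0.98708414 = 76.49902046
C = P + S*exp(-qT) - K*exp(-rT)
C = 8.2086 + 87.83000000 - 76.49902046 = 19.5396

Answer: Call price = 19.5396


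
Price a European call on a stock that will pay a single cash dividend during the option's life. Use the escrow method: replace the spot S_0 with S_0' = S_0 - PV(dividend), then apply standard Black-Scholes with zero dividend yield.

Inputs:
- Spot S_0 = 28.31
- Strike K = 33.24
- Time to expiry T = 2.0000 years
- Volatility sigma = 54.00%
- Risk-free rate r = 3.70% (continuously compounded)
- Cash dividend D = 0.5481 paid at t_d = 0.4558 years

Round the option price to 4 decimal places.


PV(D) = D * exp(-r * t_d) = 0.5481 * 0.98327681 = 0.53893402
S_0' = S_0 - PV(D) = 28.3100 - 0.53893402 = 27.77106598
d1 = (ln(S_0'/K) + (r + sigma^2/2)*T) / (sigma*sqrt(T)) = 0.24335043
d2 = d1 - sigma*sqrt(T) = -0.52032490
exp(-rT) = 0.92867169
N(d1) = 0.59613303; N(d2) = 0.30141857
C = S_0' * N(d1) - K * exp(-rT) * N(d2) = 27.77106598 * 0.59613303 - 33.2400 * 0.92867169 * 0.30141857 = 7.2507

Answer: Price = 7.2507


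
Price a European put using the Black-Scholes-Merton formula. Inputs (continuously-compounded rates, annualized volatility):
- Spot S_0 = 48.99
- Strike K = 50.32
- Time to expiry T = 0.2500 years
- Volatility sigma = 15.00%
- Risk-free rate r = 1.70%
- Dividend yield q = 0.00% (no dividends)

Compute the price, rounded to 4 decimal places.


Answer: Price = 2.1068

Derivation:
d1 = (ln(S/K) + (r - q + 0.5*sigma^2) * T) / (sigma * sqrt(T)) = -0.26298556
d2 = d1 - sigma * sqrt(T) = -0.33798556
exp(-rT) = 0.99575902; exp(-qT) = 1.00000000
P = K * exp(-rT) * N(-d2) - S_0 * exp(-qT) * N(-d1)
N(-d1) = 0.60371914; N(-d2) = 0.63231296
P = 50.3200 * 0.99575902 * 0.63231296 - 48.9900 * 1.00000000 * 0.60371914 = 2.1068


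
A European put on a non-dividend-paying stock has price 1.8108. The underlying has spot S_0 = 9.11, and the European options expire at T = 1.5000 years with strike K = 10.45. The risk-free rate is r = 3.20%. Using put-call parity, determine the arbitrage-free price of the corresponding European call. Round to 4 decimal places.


Put-call parity: C - P = S_0 * exp(-qT) - K * exp(-rT).
S_0 * exp(-qT) = 9.1100 * 1.00000000 = 9.11000000
K * exp(-rT) = 10.4500 * 0.95313379 = 9.96024807
C = P + S*exp(-qT) - K*exp(-rT)
C = 1.8108 + 9.11000000 - 9.96024807 = 0.9606

Answer: Call price = 0.9606


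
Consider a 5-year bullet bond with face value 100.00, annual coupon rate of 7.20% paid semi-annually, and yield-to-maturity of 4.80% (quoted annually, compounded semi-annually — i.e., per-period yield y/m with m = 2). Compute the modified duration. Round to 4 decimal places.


Coupon per period c = face * coupon_rate / m = 3.600000
Periods per year m = 2; per-period yield y/m = 0.024000
Number of cashflows N = 10
Cashflows (t years, CF_t, discount factor 1/(1+y/m)^(m*t), PV):
  t = 0.5000: CF_t = 3.600000, DF = 0.976562, PV = 3.515625
  t = 1.0000: CF_t = 3.600000, DF = 0.953674, PV = 3.433228
  t = 1.5000: CF_t = 3.600000, DF = 0.931323, PV = 3.352761
  t = 2.0000: CF_t = 3.600000, DF = 0.909495, PV = 3.274181
  t = 2.5000: CF_t = 3.600000, DF = 0.888178, PV = 3.197442
  t = 3.0000: CF_t = 3.600000, DF = 0.867362, PV = 3.122502
  t = 3.5000: CF_t = 3.600000, DF = 0.847033, PV = 3.049319
  t = 4.0000: CF_t = 3.600000, DF = 0.827181, PV = 2.977850
  t = 4.5000: CF_t = 3.600000, DF = 0.807794, PV = 2.908057
  t = 5.0000: CF_t = 103.600000, DF = 0.788861, PV = 81.725990
Price P = sum_t PV_t = 110.556955
First compute Macaulay numerator sum_t t * PV_t:
  t * PV_t at t = 0.5000: 1.757812
  t * PV_t at t = 1.0000: 3.433228
  t * PV_t at t = 1.5000: 5.029142
  t * PV_t at t = 2.0000: 6.548362
  t * PV_t at t = 2.5000: 7.993606
  t * PV_t at t = 3.0000: 9.367507
  t * PV_t at t = 3.5000: 10.672615
  t * PV_t at t = 4.0000: 11.911401
  t * PV_t at t = 4.5000: 13.086256
  t * PV_t at t = 5.0000: 408.629949
Macaulay duration D = 478.429877 / 110.556955 = 4.327452
Modified duration = D / (1 + y/m) = 4.327452 / (1 + 0.024000) = 4.226027

Answer: Modified duration = 4.2260


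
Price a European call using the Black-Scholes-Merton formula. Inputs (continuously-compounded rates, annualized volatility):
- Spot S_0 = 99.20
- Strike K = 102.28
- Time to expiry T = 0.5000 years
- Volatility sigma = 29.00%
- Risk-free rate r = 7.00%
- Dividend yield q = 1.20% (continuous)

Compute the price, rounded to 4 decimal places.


Answer: Price = 7.9815

Derivation:
d1 = (ln(S/K) + (r - q + 0.5*sigma^2) * T) / (sigma * sqrt(T)) = 0.09484430
d2 = d1 - sigma * sqrt(T) = -0.11021667
exp(-rT) = 0.96560542; exp(-qT) = 0.99401796
C = S_0 * exp(-qT) * N(d1) - K * exp(-rT) * N(d2)
N(d1) = 0.53778075; N(d2) = 0.45611877
C = 99.2000 * 0.99401796 * 0.53778075 - 102.2800 * 0.96560542 * 0.45611877 = 7.9815


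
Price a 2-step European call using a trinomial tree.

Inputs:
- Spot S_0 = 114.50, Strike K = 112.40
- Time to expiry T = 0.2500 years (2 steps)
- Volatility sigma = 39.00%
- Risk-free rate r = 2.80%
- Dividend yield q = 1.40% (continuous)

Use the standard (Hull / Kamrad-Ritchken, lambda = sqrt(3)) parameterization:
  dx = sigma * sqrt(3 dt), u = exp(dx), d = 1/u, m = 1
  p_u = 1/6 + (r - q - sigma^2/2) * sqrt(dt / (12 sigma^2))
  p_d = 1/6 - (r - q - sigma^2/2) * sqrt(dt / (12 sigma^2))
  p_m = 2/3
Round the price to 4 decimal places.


dt = T/N = 0.125000; dx = sigma*sqrt(3*dt) = 0.238825
u = exp(dx) = 1.269757; d = 1/u = 0.787552
p_u = 0.150428, p_m = 0.666667, p_d = 0.182905
Discount per step: exp(-r*dt) = 0.996506
Stock lattice S(k, j) with j the centered position index:
  k=0: S(0,+0) = 114.5000
  k=1: S(1,-1) = 90.1748; S(1,+0) = 114.5000; S(1,+1) = 145.3871
  k=2: S(2,-2) = 71.0174; S(2,-1) = 90.1748; S(2,+0) = 114.5000; S(2,+1) = 145.3871; S(2,+2) = 184.6063
Terminal payoffs V(N, j) = max(S_T - K, 0):
  V(2,-2) = 0.000000; V(2,-1) = 0.000000; V(2,+0) = 2.100000; V(2,+1) = 32.987134; V(2,+2) = 72.206277
Backward induction: V(k, j) = exp(-r*dt) * [p_u * V(k+1, j+1) + p_m * V(k+1, j) + p_d * V(k+1, j-1)]
  V(1,-1) = exp(-r*dt) * [p_u*2.100000 + p_m*0.000000 + p_d*0.000000] = 0.314796
  V(1,+0) = exp(-r*dt) * [p_u*32.987134 + p_m*2.100000 + p_d*0.000000] = 6.339971
  V(1,+1) = exp(-r*dt) * [p_u*72.206277 + p_m*32.987134 + p_d*2.100000] = 33.121265
  V(0,+0) = exp(-r*dt) * [p_u*33.121265 + p_m*6.339971 + p_d*0.314796] = 9.234225

Answer: Price = V(0,0) = 9.2342


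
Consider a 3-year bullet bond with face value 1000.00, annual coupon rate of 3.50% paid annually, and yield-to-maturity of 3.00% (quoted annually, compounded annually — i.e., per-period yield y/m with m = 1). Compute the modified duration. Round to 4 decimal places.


Coupon per period c = face * coupon_rate / m = 35.000000
Periods per year m = 1; per-period yield y/m = 0.030000
Number of cashflows N = 3
Cashflows (t years, CF_t, discount factor 1/(1+y/m)^(m*t), PV):
  t = 1.0000: CF_t = 35.000000, DF = 0.970874, PV = 33.980583
  t = 2.0000: CF_t = 35.000000, DF = 0.942596, PV = 32.990857
  t = 3.0000: CF_t = 1035.000000, DF = 0.915142, PV = 947.171617
Price P = sum_t PV_t = 1014.143057
First compute Macaulay numerator sum_t t * PV_t:
  t * PV_t at t = 1.0000: 33.980583
  t * PV_t at t = 2.0000: 65.981714
  t * PV_t at t = 3.0000: 2841.514852
Macaulay duration D = 2941.477148 / 1014.143057 = 2.900456
Modified duration = D / (1 + y/m) = 2.900456 / (1 + 0.030000) = 2.815977

Answer: Modified duration = 2.8160


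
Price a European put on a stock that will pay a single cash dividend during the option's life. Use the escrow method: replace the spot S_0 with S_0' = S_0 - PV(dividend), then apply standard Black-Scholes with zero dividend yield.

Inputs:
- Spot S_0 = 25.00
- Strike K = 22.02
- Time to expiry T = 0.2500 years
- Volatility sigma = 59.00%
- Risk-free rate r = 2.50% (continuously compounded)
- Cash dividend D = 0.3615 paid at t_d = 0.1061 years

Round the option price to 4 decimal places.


Answer: Price = 1.5651

Derivation:
PV(D) = D * exp(-r * t_d) = 0.3615 * 0.99735101 = 0.36054239
S_0' = S_0 - PV(D) = 25.0000 - 0.36054239 = 24.63945761
d1 = (ln(S_0'/K) + (r + sigma^2/2)*T) / (sigma*sqrt(T)) = 0.54969659
d2 = d1 - sigma*sqrt(T) = 0.25469659
exp(-rT) = 0.99376949
N(-d1) = 0.29126375; N(-d2) = 0.39947872
P = K * exp(-rT) * N(-d2) - S_0' * N(-d1) = 22.0200 * 0.99376949 * 0.39947872 - 24.63945761 * 0.29126375 = 1.5651


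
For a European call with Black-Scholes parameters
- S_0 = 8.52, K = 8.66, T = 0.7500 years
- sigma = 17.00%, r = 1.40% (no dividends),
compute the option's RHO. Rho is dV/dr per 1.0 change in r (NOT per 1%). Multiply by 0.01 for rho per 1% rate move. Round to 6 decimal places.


Answer: Rho = 2.924464

Derivation:
d1 = 0.0342274857; d2 = -0.1129968329
phi(d1) = 0.3987086642; exp(-qT) = 1.0000000000; exp(-rT) = 0.9895549326
N(d2) = 0.4550165331
Rho = K*T*exp(-rT)*N(d2) = 8.6600 * 0.7500 * 0.9895549326 * 0.4550165331 = 2.924464


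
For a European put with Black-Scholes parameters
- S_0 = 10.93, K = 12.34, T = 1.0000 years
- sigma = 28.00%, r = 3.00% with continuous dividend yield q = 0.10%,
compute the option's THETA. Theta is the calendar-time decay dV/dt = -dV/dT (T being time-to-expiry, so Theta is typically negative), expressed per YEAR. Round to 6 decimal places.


d1 = -0.1897668439; d2 = -0.4697668439
phi(d1) = 0.3918233178; exp(-qT) = 0.9990004998; exp(-rT) = 0.9704455335
Theta = -S*exp(-qT)*phi(d1)*sigma/(2*sqrt(T)) + r*K*exp(-rT)*N(-d2) - q*S*exp(-qT)*N(-d1)
N(-d1) = 0.5752540808; N(-d2) = 0.6807391974; sqrt(T) = 1.0000000000
Term 1 = -10.9300 * 0.9990004998 * 0.3918233178 * 0.2800 / (2 * 1.0000000000) = -0.5989687725
Term 2 = 0.0300 * 12.3400 * 0.9704455335 * 0.6807391974 = 0.2445616401
Term 3 = -0.0010 * 10.9300 * 0.9990004998 * 0.5752540808 = -0.0062812427
Theta = -0.5989687725 + (0.2445616401) + (-0.0062812427) = -0.360688

Answer: Theta = -0.360688


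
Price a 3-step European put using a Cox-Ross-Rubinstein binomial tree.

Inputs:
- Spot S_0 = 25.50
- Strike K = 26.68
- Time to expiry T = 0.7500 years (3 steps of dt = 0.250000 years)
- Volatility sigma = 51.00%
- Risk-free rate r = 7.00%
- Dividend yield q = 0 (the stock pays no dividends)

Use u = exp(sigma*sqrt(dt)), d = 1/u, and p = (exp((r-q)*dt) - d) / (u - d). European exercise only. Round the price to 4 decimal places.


dt = T/N = 0.250000
u = exp(sigma*sqrt(dt)) = 1.290462; d = 1/u = 0.774916
p = (exp((r-q)*dt) - d) / (u - d) = 0.470837
Discount per step: exp(-r*dt) = 0.982652
Stock lattice S(k, i) with i counting down-moves:
  k=0: S(0,0) = 25.5000
  k=1: S(1,0) = 32.9068; S(1,1) = 19.7604
  k=2: S(2,0) = 42.4649; S(2,1) = 25.5000; S(2,2) = 15.3126
  k=3: S(3,0) = 54.7994; S(3,1) = 32.9068; S(3,2) = 19.7604; S(3,3) = 11.8660
Terminal payoffs V(N, i) = max(K - S_T, 0):
  V(3,0) = 0.000000; V(3,1) = 0.000000; V(3,2) = 6.919629; V(3,3) = 14.813985
Backward induction: V(k, i) = exp(-r*dt) * [p * V(k+1, i) + (1-p) * V(k+1, i+1)].
  V(2,0) = exp(-r*dt) * [p*0.000000 + (1-p)*0.000000] = 0.000000
  V(2,1) = exp(-r*dt) * [p*0.000000 + (1-p)*6.919629] = 3.598094
  V(2,2) = exp(-r*dt) * [p*6.919629 + (1-p)*14.813985] = 10.904524
  V(1,0) = exp(-r*dt) * [p*0.000000 + (1-p)*3.598094] = 1.870950
  V(1,1) = exp(-r*dt) * [p*3.598094 + (1-p)*10.904524] = 7.334899
  V(0,0) = exp(-r*dt) * [p*1.870950 + (1-p)*7.334899] = 4.679657

Answer: Price = V(0,0) = 4.6797


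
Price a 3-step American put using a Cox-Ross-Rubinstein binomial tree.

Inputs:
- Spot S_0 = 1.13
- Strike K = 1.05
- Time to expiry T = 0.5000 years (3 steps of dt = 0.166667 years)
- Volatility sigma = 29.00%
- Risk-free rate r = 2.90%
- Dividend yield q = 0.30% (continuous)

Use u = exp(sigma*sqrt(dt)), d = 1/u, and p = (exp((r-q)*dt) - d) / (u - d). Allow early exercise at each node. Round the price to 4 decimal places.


dt = T/N = 0.166667
u = exp(sigma*sqrt(dt)) = 1.125685; d = 1/u = 0.888348
p = (exp((r-q)*dt) - d) / (u - d) = 0.488734
Discount per step: exp(-r*dt) = 0.995178
Stock lattice S(k, i) with i counting down-moves:
  k=0: S(0,0) = 1.1300
  k=1: S(1,0) = 1.2720; S(1,1) = 1.0038
  k=2: S(2,0) = 1.4319; S(2,1) = 1.1300; S(2,2) = 0.8918
  k=3: S(3,0) = 1.6119; S(3,1) = 1.2720; S(3,2) = 1.0038; S(3,3) = 0.7922
Terminal payoffs V(N, i) = max(K - S_T, 0):
  V(3,0) = 0.000000; V(3,1) = 0.000000; V(3,2) = 0.046167; V(3,3) = 0.257813
Backward induction: V(k, i) = exp(-r*dt) * [p * V(k+1, i) + (1-p) * V(k+1, i+1)]; then take max(V_cont, immediate exercise) for American.
  V(2,0) = exp(-r*dt) * [p*0.000000 + (1-p)*0.000000] = 0.000000; exercise = 0.000000; V(2,0) = max -> 0.000000
  V(2,1) = exp(-r*dt) * [p*0.000000 + (1-p)*0.046167] = 0.023490; exercise = 0.000000; V(2,1) = max -> 0.023490
  V(2,2) = exp(-r*dt) * [p*0.046167 + (1-p)*0.257813] = 0.153630; exercise = 0.158247; V(2,2) = max -> 0.158247
  V(1,0) = exp(-r*dt) * [p*0.000000 + (1-p)*0.023490] = 0.011952; exercise = 0.000000; V(1,0) = max -> 0.011952
  V(1,1) = exp(-r*dt) * [p*0.023490 + (1-p)*0.158247] = 0.091941; exercise = 0.046167; V(1,1) = max -> 0.091941
  V(0,0) = exp(-r*dt) * [p*0.011952 + (1-p)*0.091941] = 0.052593; exercise = 0.000000; V(0,0) = max -> 0.052593

Answer: Price = V(0,0) = 0.0526


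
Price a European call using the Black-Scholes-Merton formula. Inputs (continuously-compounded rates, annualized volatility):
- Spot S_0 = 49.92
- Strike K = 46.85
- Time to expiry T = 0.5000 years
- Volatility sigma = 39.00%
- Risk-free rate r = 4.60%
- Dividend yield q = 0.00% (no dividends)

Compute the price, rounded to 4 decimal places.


d1 = (ln(S/K) + (r - q + 0.5*sigma^2) * T) / (sigma * sqrt(T)) = 0.45144495
d2 = d1 - sigma * sqrt(T) = 0.17567330
exp(-rT) = 0.97726248; exp(-qT) = 1.00000000
C = S_0 * exp(-qT) * N(d1) - K * exp(-rT) * N(d2)
N(d1) = 0.67416555; N(d2) = 0.56972469
C = 49.9200 * 1.00000000 * 0.67416555 - 46.8500 * 0.97726248 * 0.56972469 = 7.5696

Answer: Price = 7.5696


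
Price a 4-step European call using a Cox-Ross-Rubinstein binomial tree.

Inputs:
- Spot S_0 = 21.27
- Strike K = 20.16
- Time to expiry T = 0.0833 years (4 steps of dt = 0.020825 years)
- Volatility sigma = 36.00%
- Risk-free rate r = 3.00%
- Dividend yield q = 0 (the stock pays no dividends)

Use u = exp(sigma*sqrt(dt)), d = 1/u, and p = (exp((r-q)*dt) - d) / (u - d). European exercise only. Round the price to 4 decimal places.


Answer: Price = V(0,0) = 1.6037

Derivation:
dt = T/N = 0.020825
u = exp(sigma*sqrt(dt)) = 1.053324; d = 1/u = 0.949375
p = (exp((r-q)*dt) - d) / (u - d) = 0.493027
Discount per step: exp(-r*dt) = 0.999375
Stock lattice S(k, i) with i counting down-moves:
  k=0: S(0,0) = 21.2700
  k=1: S(1,0) = 22.4042; S(1,1) = 20.1932
  k=2: S(2,0) = 23.5989; S(2,1) = 21.2700; S(2,2) = 19.1709
  k=3: S(3,0) = 24.8573; S(3,1) = 22.4042; S(3,2) = 20.1932; S(3,3) = 18.2004
  k=4: S(4,0) = 26.1828; S(4,1) = 23.5989; S(4,2) = 21.2700; S(4,3) = 19.1709; S(4,4) = 17.2790
Terminal payoffs V(N, i) = max(S_T - K, 0):
  V(4,0) = 6.022785; V(4,1) = 3.438895; V(4,2) = 1.110000; V(4,3) = 0.000000; V(4,4) = 0.000000
Backward induction: V(k, i) = exp(-r*dt) * [p * V(k+1, i) + (1-p) * V(k+1, i+1)].
  V(3,0) = exp(-r*dt) * [p*6.022785 + (1-p)*3.438895] = 4.709880
  V(3,1) = exp(-r*dt) * [p*3.438895 + (1-p)*1.110000] = 2.256798
  V(3,2) = exp(-r*dt) * [p*1.110000 + (1-p)*0.000000] = 0.546918
  V(3,3) = exp(-r*dt) * [p*0.000000 + (1-p)*0.000000] = 0.000000
  V(2,0) = exp(-r*dt) * [p*4.709880 + (1-p)*2.256798] = 3.464069
  V(2,1) = exp(-r*dt) * [p*2.256798 + (1-p)*0.546918] = 1.389067
  V(2,2) = exp(-r*dt) * [p*0.546918 + (1-p)*0.000000] = 0.269477
  V(1,0) = exp(-r*dt) * [p*3.464069 + (1-p)*1.389067] = 2.410593
  V(1,1) = exp(-r*dt) * [p*1.389067 + (1-p)*0.269477] = 0.820953
  V(0,0) = exp(-r*dt) * [p*2.410593 + (1-p)*0.820953] = 1.603686


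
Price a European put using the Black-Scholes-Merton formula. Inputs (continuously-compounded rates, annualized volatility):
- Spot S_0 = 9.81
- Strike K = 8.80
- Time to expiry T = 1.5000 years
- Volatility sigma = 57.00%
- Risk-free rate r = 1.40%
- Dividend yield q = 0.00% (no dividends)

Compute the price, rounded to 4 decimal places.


Answer: Price = 1.9599

Derivation:
d1 = (ln(S/K) + (r - q + 0.5*sigma^2) * T) / (sigma * sqrt(T)) = 0.53477024
d2 = d1 - sigma * sqrt(T) = -0.16333434
exp(-rT) = 0.97921896; exp(-qT) = 1.00000000
P = K * exp(-rT) * N(-d2) - S_0 * exp(-qT) * N(-d1)
N(-d1) = 0.29640437; N(-d2) = 0.56487240
P = 8.8000 * 0.97921896 * 0.56487240 - 9.8100 * 1.00000000 * 0.29640437 = 1.9599


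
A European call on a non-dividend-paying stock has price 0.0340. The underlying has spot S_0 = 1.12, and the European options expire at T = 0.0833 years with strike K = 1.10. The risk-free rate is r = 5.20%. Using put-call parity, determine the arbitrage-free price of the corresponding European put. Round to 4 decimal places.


Put-call parity: C - P = S_0 * exp(-qT) - K * exp(-rT).
S_0 * exp(-qT) = 1.1200 * 1.00000000 = 1.12000000
K * exp(-rT) = 1.1000 * 0.99567777 = 1.09524554
P = C - S*exp(-qT) + K*exp(-rT)
P = 0.0340 - 1.12000000 + 1.09524554 = 0.0092

Answer: Put price = 0.0092


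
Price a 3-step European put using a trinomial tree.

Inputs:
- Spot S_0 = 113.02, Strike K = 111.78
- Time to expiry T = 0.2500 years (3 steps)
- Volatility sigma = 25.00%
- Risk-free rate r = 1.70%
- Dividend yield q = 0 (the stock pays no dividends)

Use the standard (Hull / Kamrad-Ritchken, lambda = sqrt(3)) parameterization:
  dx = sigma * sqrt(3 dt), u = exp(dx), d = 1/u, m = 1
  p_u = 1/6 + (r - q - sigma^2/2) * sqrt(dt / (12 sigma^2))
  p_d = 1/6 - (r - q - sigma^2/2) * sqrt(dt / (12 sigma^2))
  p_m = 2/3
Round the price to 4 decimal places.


dt = T/N = 0.083333; dx = sigma*sqrt(3*dt) = 0.125000
u = exp(dx) = 1.133148; d = 1/u = 0.882497
p_u = 0.161917, p_m = 0.666667, p_d = 0.171417
Discount per step: exp(-r*dt) = 0.998584
Stock lattice S(k, j) with j the centered position index:
  k=0: S(0,+0) = 113.0200
  k=1: S(1,-1) = 99.7398; S(1,+0) = 113.0200; S(1,+1) = 128.0684
  k=2: S(2,-2) = 88.0201; S(2,-1) = 99.7398; S(2,+0) = 113.0200; S(2,+1) = 128.0684; S(2,+2) = 145.1206
  k=3: S(3,-3) = 77.6774; S(3,-2) = 88.0201; S(3,-1) = 99.7398; S(3,+0) = 113.0200; S(3,+1) = 128.0684; S(3,+2) = 145.1206; S(3,+3) = 164.4431
Terminal payoffs V(N, j) = max(K - S_T, 0):
  V(3,-3) = 34.102566; V(3,-2) = 23.759935; V(3,-1) = 12.040200; V(3,+0) = 0.000000; V(3,+1) = 0.000000; V(3,+2) = 0.000000; V(3,+3) = 0.000000
Backward induction: V(k, j) = exp(-r*dt) * [p_u * V(k+1, j+1) + p_m * V(k+1, j) + p_d * V(k+1, j-1)]
  V(2,-2) = exp(-r*dt) * [p_u*12.040200 + p_m*23.759935 + p_d*34.102566] = 23.601755
  V(2,-1) = exp(-r*dt) * [p_u*0.000000 + p_m*12.040200 + p_d*23.759935] = 12.082520
  V(2,+0) = exp(-r*dt) * [p_u*0.000000 + p_m*0.000000 + p_d*12.040200] = 2.060969
  V(2,+1) = exp(-r*dt) * [p_u*0.000000 + p_m*0.000000 + p_d*0.000000] = 0.000000
  V(2,+2) = exp(-r*dt) * [p_u*0.000000 + p_m*0.000000 + p_d*0.000000] = 0.000000
  V(1,-1) = exp(-r*dt) * [p_u*2.060969 + p_m*12.082520 + p_d*23.601755] = 12.416850
  V(1,+0) = exp(-r*dt) * [p_u*0.000000 + p_m*2.060969 + p_d*12.082520] = 3.440248
  V(1,+1) = exp(-r*dt) * [p_u*0.000000 + p_m*0.000000 + p_d*2.060969] = 0.352784
  V(0,+0) = exp(-r*dt) * [p_u*0.352784 + p_m*3.440248 + p_d*12.416850] = 4.472734

Answer: Price = V(0,0) = 4.4727


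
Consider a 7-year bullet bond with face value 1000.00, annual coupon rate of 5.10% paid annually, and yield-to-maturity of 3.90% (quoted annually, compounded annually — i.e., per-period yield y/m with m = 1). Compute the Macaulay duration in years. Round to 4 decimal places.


Answer: Macaulay duration = 6.0966 years

Derivation:
Coupon per period c = face * coupon_rate / m = 51.000000
Periods per year m = 1; per-period yield y/m = 0.039000
Number of cashflows N = 7
Cashflows (t years, CF_t, discount factor 1/(1+y/m)^(m*t), PV):
  t = 1.0000: CF_t = 51.000000, DF = 0.962464, PV = 49.085659
  t = 2.0000: CF_t = 51.000000, DF = 0.926337, PV = 47.243175
  t = 3.0000: CF_t = 51.000000, DF = 0.891566, PV = 45.469851
  t = 4.0000: CF_t = 51.000000, DF = 0.858100, PV = 43.763091
  t = 5.0000: CF_t = 51.000000, DF = 0.825890, PV = 42.120395
  t = 6.0000: CF_t = 51.000000, DF = 0.794889, PV = 40.539360
  t = 7.0000: CF_t = 1051.000000, DF = 0.765052, PV = 804.070045
Price P = sum_t PV_t = 1072.291577
Macaulay numerator sum_t t * PV_t:
  t * PV_t at t = 1.0000: 49.085659
  t * PV_t at t = 2.0000: 94.486351
  t * PV_t at t = 3.0000: 136.409554
  t * PV_t at t = 4.0000: 175.052363
  t * PV_t at t = 5.0000: 210.601976
  t * PV_t at t = 6.0000: 243.236161
  t * PV_t at t = 7.0000: 5628.490315
Macaulay duration D = (sum_t t * PV_t) / P = 6537.362380 / 1072.291577 = 6.096628


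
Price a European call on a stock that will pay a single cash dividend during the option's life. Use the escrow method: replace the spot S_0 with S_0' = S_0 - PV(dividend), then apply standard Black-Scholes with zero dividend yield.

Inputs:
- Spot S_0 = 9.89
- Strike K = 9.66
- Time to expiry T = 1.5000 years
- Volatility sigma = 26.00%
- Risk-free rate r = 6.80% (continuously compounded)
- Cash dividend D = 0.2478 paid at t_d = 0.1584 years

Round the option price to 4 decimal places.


Answer: Price = 1.6794

Derivation:
PV(D) = D * exp(-r * t_d) = 0.2478 * 0.98928660 = 0.24514522
S_0' = S_0 - PV(D) = 9.8900 - 0.24514522 = 9.64485478
d1 = (ln(S_0'/K) + (r + sigma^2/2)*T) / (sigma*sqrt(T)) = 0.47460730
d2 = d1 - sigma*sqrt(T) = 0.15617363
exp(-rT) = 0.90302955
N(d1) = 0.68246655; N(d2) = 0.56205192
C = S_0' * N(d1) - K * exp(-rT) * N(d2) = 9.64485478 * 0.68246655 - 9.6600 * 0.90302955 * 0.56205192 = 1.6794


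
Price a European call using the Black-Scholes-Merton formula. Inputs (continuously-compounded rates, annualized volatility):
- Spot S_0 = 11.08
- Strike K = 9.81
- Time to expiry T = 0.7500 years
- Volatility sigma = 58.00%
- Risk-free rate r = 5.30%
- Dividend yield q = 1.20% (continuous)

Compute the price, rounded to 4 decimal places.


Answer: Price = 2.8904

Derivation:
d1 = (ln(S/K) + (r - q + 0.5*sigma^2) * T) / (sigma * sqrt(T)) = 0.55473289
d2 = d1 - sigma * sqrt(T) = 0.05243815
exp(-rT) = 0.96102967; exp(-qT) = 0.99104038
C = S_0 * exp(-qT) * N(d1) - K * exp(-rT) * N(d2)
N(d1) = 0.71046131; N(d2) = 0.52091021
C = 11.0800 * 0.99104038 * 0.71046131 - 9.8100 * 0.96102967 * 0.52091021 = 2.8904


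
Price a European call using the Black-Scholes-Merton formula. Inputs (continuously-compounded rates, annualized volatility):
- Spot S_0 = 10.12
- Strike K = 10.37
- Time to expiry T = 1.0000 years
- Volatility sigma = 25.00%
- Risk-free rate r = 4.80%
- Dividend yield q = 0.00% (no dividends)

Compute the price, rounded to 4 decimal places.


d1 = (ln(S/K) + (r - q + 0.5*sigma^2) * T) / (sigma * sqrt(T)) = 0.21938657
d2 = d1 - sigma * sqrt(T) = -0.03061343
exp(-rT) = 0.95313379; exp(-qT) = 1.00000000
C = S_0 * exp(-qT) * N(d1) - K * exp(-rT) * N(d2)
N(d1) = 0.58682553; N(d2) = 0.48778891
C = 10.1200 * 1.00000000 * 0.58682553 - 10.3700 * 0.95313379 * 0.48778891 = 1.1174

Answer: Price = 1.1174


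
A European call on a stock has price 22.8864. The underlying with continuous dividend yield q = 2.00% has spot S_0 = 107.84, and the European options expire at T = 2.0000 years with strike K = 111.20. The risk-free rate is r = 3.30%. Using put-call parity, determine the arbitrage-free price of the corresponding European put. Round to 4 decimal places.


Put-call parity: C - P = S_0 * exp(-qT) - K * exp(-rT).
S_0 * exp(-qT) = 107.8400 * 0.96078944 = 103.61153312
K * exp(-rT) = 111.2000 * 0.93613086 = 104.09775211
P = C - S*exp(-qT) + K*exp(-rT)
P = 22.8864 - 103.61153312 + 104.09775211 = 23.3726

Answer: Put price = 23.3726


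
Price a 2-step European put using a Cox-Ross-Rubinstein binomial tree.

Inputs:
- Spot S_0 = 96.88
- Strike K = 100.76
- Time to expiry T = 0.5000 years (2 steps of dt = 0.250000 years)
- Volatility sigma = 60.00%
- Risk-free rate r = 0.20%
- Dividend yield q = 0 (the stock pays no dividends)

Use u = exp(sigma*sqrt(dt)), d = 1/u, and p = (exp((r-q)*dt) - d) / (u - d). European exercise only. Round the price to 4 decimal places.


Answer: Price = V(0,0) = 17.5398

Derivation:
dt = T/N = 0.250000
u = exp(sigma*sqrt(dt)) = 1.349859; d = 1/u = 0.740818
p = (exp((r-q)*dt) - d) / (u - d) = 0.426379
Discount per step: exp(-r*dt) = 0.999500
Stock lattice S(k, i) with i counting down-moves:
  k=0: S(0,0) = 96.8800
  k=1: S(1,0) = 130.7743; S(1,1) = 71.7705
  k=2: S(2,0) = 176.5269; S(2,1) = 96.8800; S(2,2) = 53.1689
Terminal payoffs V(N, i) = max(K - S_T, 0):
  V(2,0) = 0.000000; V(2,1) = 3.880000; V(2,2) = 47.591129
Backward induction: V(k, i) = exp(-r*dt) * [p * V(k+1, i) + (1-p) * V(k+1, i+1)].
  V(1,0) = exp(-r*dt) * [p*0.000000 + (1-p)*3.880000] = 2.224538
  V(1,1) = exp(-r*dt) * [p*3.880000 + (1-p)*47.591129] = 28.939163
  V(0,0) = exp(-r*dt) * [p*2.224538 + (1-p)*28.939163] = 17.539845


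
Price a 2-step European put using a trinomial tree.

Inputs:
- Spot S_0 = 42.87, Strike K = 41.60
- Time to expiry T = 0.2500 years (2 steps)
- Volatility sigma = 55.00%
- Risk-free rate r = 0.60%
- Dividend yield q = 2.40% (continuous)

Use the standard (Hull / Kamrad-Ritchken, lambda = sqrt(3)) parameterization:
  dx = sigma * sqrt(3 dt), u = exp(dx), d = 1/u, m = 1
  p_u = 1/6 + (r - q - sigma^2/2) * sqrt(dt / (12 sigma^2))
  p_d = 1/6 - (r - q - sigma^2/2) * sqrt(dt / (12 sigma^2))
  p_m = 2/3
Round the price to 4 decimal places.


dt = T/N = 0.125000; dx = sigma*sqrt(3*dt) = 0.336805
u = exp(dx) = 1.400466; d = 1/u = 0.714048
p_u = 0.135259, p_m = 0.666667, p_d = 0.198074
Discount per step: exp(-r*dt) = 0.999250
Stock lattice S(k, j) with j the centered position index:
  k=0: S(0,+0) = 42.8700
  k=1: S(1,-1) = 30.6112; S(1,+0) = 42.8700; S(1,+1) = 60.0380
  k=2: S(2,-2) = 21.8579; S(2,-1) = 30.6112; S(2,+0) = 42.8700; S(2,+1) = 60.0380; S(2,+2) = 84.0811
Terminal payoffs V(N, j) = max(K - S_T, 0):
  V(2,-2) = 19.742096; V(2,-1) = 10.988755; V(2,+0) = 0.000000; V(2,+1) = 0.000000; V(2,+2) = 0.000000
Backward induction: V(k, j) = exp(-r*dt) * [p_u * V(k+1, j+1) + p_m * V(k+1, j) + p_d * V(k+1, j-1)]
  V(1,-1) = exp(-r*dt) * [p_u*0.000000 + p_m*10.988755 + p_d*19.742096] = 11.227807
  V(1,+0) = exp(-r*dt) * [p_u*0.000000 + p_m*0.000000 + p_d*10.988755] = 2.174954
  V(1,+1) = exp(-r*dt) * [p_u*0.000000 + p_m*0.000000 + p_d*0.000000] = 0.000000
  V(0,+0) = exp(-r*dt) * [p_u*0.000000 + p_m*2.174954 + p_d*11.227807] = 3.671151

Answer: Price = V(0,0) = 3.6712


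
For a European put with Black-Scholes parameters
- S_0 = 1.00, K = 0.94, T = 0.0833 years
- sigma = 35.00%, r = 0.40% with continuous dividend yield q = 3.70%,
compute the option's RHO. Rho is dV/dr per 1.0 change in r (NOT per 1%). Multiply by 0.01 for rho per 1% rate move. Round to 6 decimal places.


Answer: Rho = -0.023200

Derivation:
d1 = 0.6358257392; d2 = 0.5348096514
phi(d1) = 0.3259289981; exp(-qT) = 0.9969226448; exp(-rT) = 0.9996668555
N(-d2) = 0.2963907442
Rho = -K*T*exp(-rT)*N(-d2) = -0.9400 * 0.0833 * 0.9996668555 * 0.2963907442 = -0.023200


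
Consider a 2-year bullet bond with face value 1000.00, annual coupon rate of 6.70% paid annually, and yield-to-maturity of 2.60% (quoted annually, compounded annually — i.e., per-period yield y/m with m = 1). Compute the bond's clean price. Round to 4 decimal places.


Answer: Price = 1078.9094

Derivation:
Coupon per period c = face * coupon_rate / m = 67.000000
Periods per year m = 1; per-period yield y/m = 0.026000
Number of cashflows N = 2
Cashflows (t years, CF_t, discount factor 1/(1+y/m)^(m*t), PV):
  t = 1.0000: CF_t = 67.000000, DF = 0.974659, PV = 65.302144
  t = 2.0000: CF_t = 1067.000000, DF = 0.949960, PV = 1013.607226
Price P = sum_t PV_t = 1078.909370


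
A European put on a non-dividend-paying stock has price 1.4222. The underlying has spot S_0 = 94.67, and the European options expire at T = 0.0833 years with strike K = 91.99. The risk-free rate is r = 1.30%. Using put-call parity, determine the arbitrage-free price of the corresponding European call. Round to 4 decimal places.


Answer: Call price = 4.2018

Derivation:
Put-call parity: C - P = S_0 * exp(-qT) - K * exp(-rT).
S_0 * exp(-qT) = 94.6700 * 1.00000000 = 94.67000000
K * exp(-rT) = 91.9900 * 0.99891769 = 91.89043795
C = P + S*exp(-qT) - K*exp(-rT)
C = 1.4222 + 94.67000000 - 91.89043795 = 4.2018


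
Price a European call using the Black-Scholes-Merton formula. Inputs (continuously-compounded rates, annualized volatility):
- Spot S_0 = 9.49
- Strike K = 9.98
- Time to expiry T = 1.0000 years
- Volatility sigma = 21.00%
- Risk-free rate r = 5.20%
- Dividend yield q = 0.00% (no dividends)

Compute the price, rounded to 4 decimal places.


d1 = (ln(S/K) + (r - q + 0.5*sigma^2) * T) / (sigma * sqrt(T)) = 0.11288344
d2 = d1 - sigma * sqrt(T) = -0.09711656
exp(-rT) = 0.94932887; exp(-qT) = 1.00000000
C = S_0 * exp(-qT) * N(d1) - K * exp(-rT) * N(d2)
N(d1) = 0.54493852; N(d2) = 0.46131691
C = 9.4900 * 1.00000000 * 0.54493852 - 9.9800 * 0.94932887 * 0.46131691 = 0.8008

Answer: Price = 0.8008


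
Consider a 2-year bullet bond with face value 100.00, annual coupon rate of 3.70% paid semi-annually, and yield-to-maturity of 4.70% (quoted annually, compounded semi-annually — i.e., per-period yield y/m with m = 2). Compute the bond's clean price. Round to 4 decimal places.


Coupon per period c = face * coupon_rate / m = 1.850000
Periods per year m = 2; per-period yield y/m = 0.023500
Number of cashflows N = 4
Cashflows (t years, CF_t, discount factor 1/(1+y/m)^(m*t), PV):
  t = 0.5000: CF_t = 1.850000, DF = 0.977040, PV = 1.807523
  t = 1.0000: CF_t = 1.850000, DF = 0.954606, PV = 1.766022
  t = 1.5000: CF_t = 1.850000, DF = 0.932688, PV = 1.725473
  t = 2.0000: CF_t = 101.850000, DF = 0.911273, PV = 92.813178
Price P = sum_t PV_t = 98.112196

Answer: Price = 98.1122


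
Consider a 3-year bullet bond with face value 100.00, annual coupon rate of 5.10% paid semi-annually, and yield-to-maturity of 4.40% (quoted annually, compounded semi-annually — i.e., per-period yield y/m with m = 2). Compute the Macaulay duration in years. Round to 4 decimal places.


Answer: Macaulay duration = 2.8216 years

Derivation:
Coupon per period c = face * coupon_rate / m = 2.550000
Periods per year m = 2; per-period yield y/m = 0.022000
Number of cashflows N = 6
Cashflows (t years, CF_t, discount factor 1/(1+y/m)^(m*t), PV):
  t = 0.5000: CF_t = 2.550000, DF = 0.978474, PV = 2.495108
  t = 1.0000: CF_t = 2.550000, DF = 0.957411, PV = 2.441397
  t = 1.5000: CF_t = 2.550000, DF = 0.936801, PV = 2.388842
  t = 2.0000: CF_t = 2.550000, DF = 0.916635, PV = 2.337419
  t = 2.5000: CF_t = 2.550000, DF = 0.896903, PV = 2.287103
  t = 3.0000: CF_t = 102.550000, DF = 0.877596, PV = 89.997468
Price P = sum_t PV_t = 101.947337
Macaulay numerator sum_t t * PV_t:
  t * PV_t at t = 0.5000: 1.247554
  t * PV_t at t = 1.0000: 2.441397
  t * PV_t at t = 1.5000: 3.583264
  t * PV_t at t = 2.0000: 4.674838
  t * PV_t at t = 2.5000: 5.717757
  t * PV_t at t = 3.0000: 269.992403
Macaulay duration D = (sum_t t * PV_t) / P = 287.657213 / 101.947337 = 2.821626


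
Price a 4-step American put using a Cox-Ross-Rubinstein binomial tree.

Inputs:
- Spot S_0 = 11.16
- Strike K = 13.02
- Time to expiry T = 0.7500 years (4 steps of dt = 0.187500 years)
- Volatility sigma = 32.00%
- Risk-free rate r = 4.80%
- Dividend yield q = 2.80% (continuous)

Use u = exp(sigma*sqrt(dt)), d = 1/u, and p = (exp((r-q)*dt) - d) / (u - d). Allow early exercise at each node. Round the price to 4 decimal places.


Answer: Price = V(0,0) = 2.3880

Derivation:
dt = T/N = 0.187500
u = exp(sigma*sqrt(dt)) = 1.148623; d = 1/u = 0.870607
p = (exp((r-q)*dt) - d) / (u - d) = 0.478928
Discount per step: exp(-r*dt) = 0.991040
Stock lattice S(k, i) with i counting down-moves:
  k=0: S(0,0) = 11.1600
  k=1: S(1,0) = 12.8186; S(1,1) = 9.7160
  k=2: S(2,0) = 14.7238; S(2,1) = 11.1600; S(2,2) = 8.4588
  k=3: S(3,0) = 16.9121; S(3,1) = 12.8186; S(3,2) = 9.7160; S(3,3) = 7.3643
  k=4: S(4,0) = 19.4256; S(4,1) = 14.7238; S(4,2) = 11.1600; S(4,3) = 8.4588; S(4,4) = 6.4114
Terminal payoffs V(N, i) = max(K - S_T, 0):
  V(4,0) = 0.000000; V(4,1) = 0.000000; V(4,2) = 1.860000; V(4,3) = 4.561196; V(4,4) = 6.608587
Backward induction: V(k, i) = exp(-r*dt) * [p * V(k+1, i) + (1-p) * V(k+1, i+1)]; then take max(V_cont, immediate exercise) for American.
  V(3,0) = exp(-r*dt) * [p*0.000000 + (1-p)*0.000000] = 0.000000; exercise = 0.000000; V(3,0) = max -> 0.000000
  V(3,1) = exp(-r*dt) * [p*0.000000 + (1-p)*1.860000] = 0.960510; exercise = 0.201364; V(3,1) = max -> 0.960510
  V(3,2) = exp(-r*dt) * [p*1.860000 + (1-p)*4.561196] = 3.238242; exercise = 3.304021; V(3,2) = max -> 3.304021
  V(3,3) = exp(-r*dt) * [p*4.561196 + (1-p)*6.608587] = 5.577609; exercise = 5.655702; V(3,3) = max -> 5.655702
  V(2,0) = exp(-r*dt) * [p*0.000000 + (1-p)*0.960510] = 0.496011; exercise = 0.000000; V(2,0) = max -> 0.496011
  V(2,1) = exp(-r*dt) * [p*0.960510 + (1-p)*3.304021] = 2.162101; exercise = 1.860000; V(2,1) = max -> 2.162101
  V(2,2) = exp(-r*dt) * [p*3.304021 + (1-p)*5.655702] = 4.488834; exercise = 4.561196; V(2,2) = max -> 4.561196
  V(1,0) = exp(-r*dt) * [p*0.496011 + (1-p)*2.162101] = 1.351941; exercise = 0.201364; V(1,0) = max -> 1.351941
  V(1,1) = exp(-r*dt) * [p*2.162101 + (1-p)*4.561196] = 3.381630; exercise = 3.304021; V(1,1) = max -> 3.381630
  V(0,0) = exp(-r*dt) * [p*1.351941 + (1-p)*3.381630] = 2.387966; exercise = 1.860000; V(0,0) = max -> 2.387966


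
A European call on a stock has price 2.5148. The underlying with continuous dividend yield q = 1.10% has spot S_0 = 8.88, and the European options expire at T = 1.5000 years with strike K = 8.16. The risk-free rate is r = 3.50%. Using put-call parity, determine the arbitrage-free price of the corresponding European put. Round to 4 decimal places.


Put-call parity: C - P = S_0 * exp(-qT) - K * exp(-rT).
S_0 * exp(-qT) = 8.8800 * 0.98363538 = 8.73468217
K * exp(-rT) = 8.1600 * 0.94885432 = 7.74265126
P = C - S*exp(-qT) + K*exp(-rT)
P = 2.5148 - 8.73468217 + 7.74265126 = 1.5228

Answer: Put price = 1.5228


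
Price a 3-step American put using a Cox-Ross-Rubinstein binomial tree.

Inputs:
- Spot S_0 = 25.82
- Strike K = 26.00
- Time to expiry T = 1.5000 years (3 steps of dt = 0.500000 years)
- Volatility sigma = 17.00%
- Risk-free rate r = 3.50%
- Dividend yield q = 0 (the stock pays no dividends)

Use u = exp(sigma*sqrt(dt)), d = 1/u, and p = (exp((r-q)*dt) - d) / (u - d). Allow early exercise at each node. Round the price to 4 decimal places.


Answer: Price = V(0,0) = 1.8155

Derivation:
dt = T/N = 0.500000
u = exp(sigma*sqrt(dt)) = 1.127732; d = 1/u = 0.886736
p = (exp((r-q)*dt) - d) / (u - d) = 0.543239
Discount per step: exp(-r*dt) = 0.982652
Stock lattice S(k, i) with i counting down-moves:
  k=0: S(0,0) = 25.8200
  k=1: S(1,0) = 29.1180; S(1,1) = 22.8955
  k=2: S(2,0) = 32.8373; S(2,1) = 25.8200; S(2,2) = 20.3023
  k=3: S(3,0) = 37.0317; S(3,1) = 29.1180; S(3,2) = 22.8955; S(3,3) = 18.0028
Terminal payoffs V(N, i) = max(K - S_T, 0):
  V(3,0) = 0.000000; V(3,1) = 0.000000; V(3,2) = 3.104481; V(3,3) = 7.997243
Backward induction: V(k, i) = exp(-r*dt) * [p * V(k+1, i) + (1-p) * V(k+1, i+1)]; then take max(V_cont, immediate exercise) for American.
  V(2,0) = exp(-r*dt) * [p*0.000000 + (1-p)*0.000000] = 0.000000; exercise = 0.000000; V(2,0) = max -> 0.000000
  V(2,1) = exp(-r*dt) * [p*0.000000 + (1-p)*3.104481] = 1.393408; exercise = 0.180000; V(2,1) = max -> 1.393408
  V(2,2) = exp(-r*dt) * [p*3.104481 + (1-p)*7.997243] = 5.246680; exercise = 5.697722; V(2,2) = max -> 5.697722
  V(1,0) = exp(-r*dt) * [p*0.000000 + (1-p)*1.393408] = 0.625414; exercise = 0.000000; V(1,0) = max -> 0.625414
  V(1,1) = exp(-r*dt) * [p*1.393408 + (1-p)*5.697722] = 3.301173; exercise = 3.104481; V(1,1) = max -> 3.301173
  V(0,0) = exp(-r*dt) * [p*0.625414 + (1-p)*3.301173] = 1.815546; exercise = 0.180000; V(0,0) = max -> 1.815546
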